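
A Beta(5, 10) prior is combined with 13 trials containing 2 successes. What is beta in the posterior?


In conjugate updating:
beta_posterior = beta_prior + (n - k)
= 10 + (13 - 2)
= 10 + 11 = 21

21


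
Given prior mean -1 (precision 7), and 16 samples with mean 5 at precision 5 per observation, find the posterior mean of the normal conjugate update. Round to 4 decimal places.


The posterior mean is a precision-weighted average of prior and data.
Post. prec. = 7 + 80 = 87
Post. mean = (-7 + 400)/87 = 393/87 = 4.5172

4.5172


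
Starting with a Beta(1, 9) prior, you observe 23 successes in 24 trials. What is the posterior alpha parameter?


For a Beta-Binomial conjugate model:
Posterior alpha = prior alpha + number of successes
= 1 + 23 = 24

24


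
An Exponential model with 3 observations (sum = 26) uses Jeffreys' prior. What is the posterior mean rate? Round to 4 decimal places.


Posterior Gamma(3, 26)
E[lambda] = 3/26 = 0.1154

0.1154


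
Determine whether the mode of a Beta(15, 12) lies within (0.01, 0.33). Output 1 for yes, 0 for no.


First find the mode: (a-1)/(a+b-2) = 0.56
Is 0.56 in (0.01, 0.33)? 0

0


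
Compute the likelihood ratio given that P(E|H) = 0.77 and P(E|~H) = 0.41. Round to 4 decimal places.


LR = P(E|H) / P(E|~H)
= 0.77 / 0.41 = 1.878

1.878


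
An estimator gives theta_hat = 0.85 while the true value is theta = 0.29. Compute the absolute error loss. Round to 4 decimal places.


The absolute error loss is |theta_hat - theta|
= |0.85 - 0.29|
= 0.56

0.56


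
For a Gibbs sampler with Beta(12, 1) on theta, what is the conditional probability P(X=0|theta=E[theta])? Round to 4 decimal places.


E[theta] = 12/(12+1) = 0.9231
P(X=0|theta) = 1 - theta = 0.0769

0.0769


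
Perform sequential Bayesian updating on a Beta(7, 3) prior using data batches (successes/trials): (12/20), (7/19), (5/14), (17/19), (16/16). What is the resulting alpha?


Accumulate successes: 57
Posterior alpha = prior alpha + sum of successes
= 7 + 57 = 64

64


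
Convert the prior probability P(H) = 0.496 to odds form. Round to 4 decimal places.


P(not H) = 1 - 0.496 = 0.504
Odds = 0.496 / 0.504 = 0.9841

0.9841


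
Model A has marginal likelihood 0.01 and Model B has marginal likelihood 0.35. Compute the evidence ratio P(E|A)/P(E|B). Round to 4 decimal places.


Evidence ratio = P(E|A) / P(E|B)
= 0.01 / 0.35
= 0.0286

0.0286


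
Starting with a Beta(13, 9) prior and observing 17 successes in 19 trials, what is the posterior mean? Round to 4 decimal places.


Posterior parameters: alpha = 13 + 17 = 30
beta = 9 + 2 = 11
Posterior mean = alpha / (alpha + beta) = 30 / 41
= 0.7317

0.7317


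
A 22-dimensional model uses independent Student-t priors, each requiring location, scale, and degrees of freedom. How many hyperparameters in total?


Per parameter: 3 (location, scale, and degrees of freedom).
Total = 22 * 3 = 66

66


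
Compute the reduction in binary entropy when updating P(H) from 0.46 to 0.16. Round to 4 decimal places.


H_before = -p*log2(p) - (1-p)*log2(1-p) for p=0.46: 0.9954
H_after for p=0.16: 0.6343
Reduction = 0.9954 - 0.6343 = 0.3611

0.3611


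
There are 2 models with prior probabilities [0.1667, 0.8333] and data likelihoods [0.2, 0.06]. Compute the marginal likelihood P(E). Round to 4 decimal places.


P(E) = sum over models of P(M_i) * P(E|M_i)
= 0.1667*0.2 + 0.8333*0.06
= 0.0833

0.0833


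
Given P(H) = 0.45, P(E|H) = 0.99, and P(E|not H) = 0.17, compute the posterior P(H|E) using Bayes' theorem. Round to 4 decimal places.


By Bayes' theorem: P(H|E) = P(E|H)*P(H) / P(E)
P(E) = P(E|H)*P(H) + P(E|not H)*P(not H)
P(E) = 0.99*0.45 + 0.17*0.55 = 0.539
P(H|E) = 0.99*0.45 / 0.539 = 0.8265

0.8265


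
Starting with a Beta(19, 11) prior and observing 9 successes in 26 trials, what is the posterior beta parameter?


Posterior beta = prior beta + failures
Failures = 26 - 9 = 17
beta_post = 11 + 17 = 28

28


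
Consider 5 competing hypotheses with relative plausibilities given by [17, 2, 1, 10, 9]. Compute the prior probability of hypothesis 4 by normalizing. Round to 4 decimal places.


Sum of weights = 17 + 2 + 1 + 10 + 9 = 39
Normalized prior for H4 = 10 / 39
= 0.2564

0.2564


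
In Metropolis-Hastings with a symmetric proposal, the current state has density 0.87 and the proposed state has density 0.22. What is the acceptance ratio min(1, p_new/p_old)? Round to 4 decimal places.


Ratio = p_new / p_old = 0.22 / 0.87 = 0.2529
Acceptance = min(1, 0.2529) = 0.2529

0.2529


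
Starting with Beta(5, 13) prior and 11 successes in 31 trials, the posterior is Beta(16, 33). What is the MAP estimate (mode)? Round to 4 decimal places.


The mode of Beta(a, b) when a > 1 and b > 1 is (a-1)/(a+b-2)
= (16 - 1) / (16 + 33 - 2)
= 15 / 47
= 0.3191

0.3191


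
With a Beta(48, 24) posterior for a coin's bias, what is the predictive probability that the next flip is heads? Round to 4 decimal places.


The predictive probability equals the posterior mean.
P(next = heads) = alpha / (alpha + beta)
= 48 / 72 = 0.6667

0.6667


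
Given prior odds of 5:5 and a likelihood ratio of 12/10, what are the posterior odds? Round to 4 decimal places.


Posterior odds = prior odds * LR
Prior odds = 5/5 = 1.0
LR = 12/10 = 1.2
Posterior odds = 1.0 * 1.2 = 1.2

1.2


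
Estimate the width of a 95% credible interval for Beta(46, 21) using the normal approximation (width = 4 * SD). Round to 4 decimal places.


For Beta(a,b): Var = ab/((a+b)^2(a+b+1))
Var = 0.0032, SD = 0.0563
Approximate 95% CI width = 4 * 0.0563 = 0.225

0.225


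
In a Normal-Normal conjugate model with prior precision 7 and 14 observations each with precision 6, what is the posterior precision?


Posterior precision = prior precision + n * observation precision
= 7 + 14 * 6
= 7 + 84 = 91

91


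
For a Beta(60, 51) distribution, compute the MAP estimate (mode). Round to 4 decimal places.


MAP = mode = (a-1)/(a+b-2)
= (60-1)/(60+51-2)
= 59/109 = 0.5413

0.5413


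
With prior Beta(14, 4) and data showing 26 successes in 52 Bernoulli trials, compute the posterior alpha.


Conjugate update: alpha_posterior = alpha_prior + k
= 14 + 26 = 40

40


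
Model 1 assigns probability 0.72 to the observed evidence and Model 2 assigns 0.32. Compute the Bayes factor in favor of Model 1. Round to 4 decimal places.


BF = P(data|M1) / P(data|M2)
= 0.72 / 0.32 = 2.25

2.25


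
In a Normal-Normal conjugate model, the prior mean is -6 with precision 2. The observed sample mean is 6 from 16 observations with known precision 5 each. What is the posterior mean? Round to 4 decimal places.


Posterior precision = tau0 + n*tau = 2 + 16*5 = 82
Posterior mean = (tau0*mu0 + n*tau*xbar) / posterior_precision
= (2*-6 + 16*5*6) / 82
= 468 / 82 = 5.7073

5.7073


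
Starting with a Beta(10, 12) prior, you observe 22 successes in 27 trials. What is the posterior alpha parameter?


For a Beta-Binomial conjugate model:
Posterior alpha = prior alpha + number of successes
= 10 + 22 = 32

32


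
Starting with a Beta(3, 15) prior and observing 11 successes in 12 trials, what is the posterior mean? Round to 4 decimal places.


Posterior parameters: alpha = 3 + 11 = 14
beta = 15 + 1 = 16
Posterior mean = alpha / (alpha + beta) = 14 / 30
= 0.4667

0.4667


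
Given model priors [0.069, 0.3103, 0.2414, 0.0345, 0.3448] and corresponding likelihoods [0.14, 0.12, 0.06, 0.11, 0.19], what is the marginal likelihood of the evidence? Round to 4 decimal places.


P(E) = sum_i P(M_i) P(E|M_i)
= 0.0097 + 0.0372 + 0.0145 + 0.0038 + 0.0655
= 0.1307

0.1307


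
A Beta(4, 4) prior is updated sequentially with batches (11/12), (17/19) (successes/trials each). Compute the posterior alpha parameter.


Sequential conjugate updating is equivalent to a single batch update.
Total successes across all batches = 28
alpha_posterior = alpha_prior + total_successes = 4 + 28
= 32

32


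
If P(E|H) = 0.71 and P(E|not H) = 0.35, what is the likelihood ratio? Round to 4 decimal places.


Likelihood ratio = P(E|H) / P(E|not H)
= 0.71 / 0.35
= 2.0286

2.0286


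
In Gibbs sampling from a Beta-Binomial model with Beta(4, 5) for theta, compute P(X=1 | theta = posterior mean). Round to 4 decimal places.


Posterior mean = alpha/(alpha+beta) = 4/9 = 0.4444
P(X=1|theta=mean) = theta = 0.4444

0.4444


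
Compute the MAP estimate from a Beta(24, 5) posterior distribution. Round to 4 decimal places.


MAP = mode of Beta distribution
= (alpha - 1)/(alpha + beta - 2)
= (24-1)/(24+5-2)
= 23/27 = 0.8519

0.8519


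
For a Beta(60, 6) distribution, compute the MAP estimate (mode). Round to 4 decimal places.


MAP = mode = (a-1)/(a+b-2)
= (60-1)/(60+6-2)
= 59/64 = 0.9219

0.9219


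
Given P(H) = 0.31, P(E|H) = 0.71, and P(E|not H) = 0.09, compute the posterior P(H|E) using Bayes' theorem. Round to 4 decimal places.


By Bayes' theorem: P(H|E) = P(E|H)*P(H) / P(E)
P(E) = P(E|H)*P(H) + P(E|not H)*P(not H)
P(E) = 0.71*0.31 + 0.09*0.69 = 0.2822
P(H|E) = 0.71*0.31 / 0.2822 = 0.7799

0.7799


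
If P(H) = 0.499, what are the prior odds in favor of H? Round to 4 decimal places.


Prior odds = P(H) / (1 - P(H))
= 0.499 / 0.501
= 0.996

0.996


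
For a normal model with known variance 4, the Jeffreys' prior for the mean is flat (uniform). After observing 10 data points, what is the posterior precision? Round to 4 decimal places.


Jeffreys' prior for normal mean (known variance) is flat.
Prior precision = 0.
Posterior precision = prior_prec + n/sigma^2 = 0 + 10/4
= 2.5

2.5


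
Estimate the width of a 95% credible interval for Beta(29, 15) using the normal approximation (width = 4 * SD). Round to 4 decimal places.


For Beta(a,b): Var = ab/((a+b)^2(a+b+1))
Var = 0.005, SD = 0.0707
Approximate 95% CI width = 4 * 0.0707 = 0.2826

0.2826


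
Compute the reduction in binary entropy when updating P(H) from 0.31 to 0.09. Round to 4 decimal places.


H_before = -p*log2(p) - (1-p)*log2(1-p) for p=0.31: 0.8932
H_after for p=0.09: 0.4365
Reduction = 0.8932 - 0.4365 = 0.4567

0.4567


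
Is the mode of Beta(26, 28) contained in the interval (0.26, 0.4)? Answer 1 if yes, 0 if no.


Mode = (a-1)/(a+b-2) = 25/52 = 0.4808
Interval: (0.26, 0.4)
Contains mode? 0

0


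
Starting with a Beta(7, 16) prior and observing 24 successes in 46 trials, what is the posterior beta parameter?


Posterior beta = prior beta + failures
Failures = 46 - 24 = 22
beta_post = 16 + 22 = 38

38


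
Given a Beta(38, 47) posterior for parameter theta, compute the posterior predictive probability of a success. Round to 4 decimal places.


For a Beta-Bernoulli model, the predictive probability is the mean:
P(success) = 38/(38+47) = 38/85 = 0.4471

0.4471


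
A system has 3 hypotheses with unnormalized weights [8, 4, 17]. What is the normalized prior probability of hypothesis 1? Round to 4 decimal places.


The normalized prior is the weight divided by the total.
Total weight = 29
P(H1) = 8 / 29 = 0.2759

0.2759


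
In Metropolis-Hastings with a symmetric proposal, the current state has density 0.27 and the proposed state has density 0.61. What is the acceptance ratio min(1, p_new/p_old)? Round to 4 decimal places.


Ratio = p_new / p_old = 0.61 / 0.27 = 2.2593
Acceptance = min(1, 2.2593) = 1.0

1.0


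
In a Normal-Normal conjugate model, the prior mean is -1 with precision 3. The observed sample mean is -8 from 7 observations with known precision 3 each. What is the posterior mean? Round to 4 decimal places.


Posterior precision = tau0 + n*tau = 3 + 7*3 = 24
Posterior mean = (tau0*mu0 + n*tau*xbar) / posterior_precision
= (3*-1 + 7*3*-8) / 24
= -171 / 24 = -7.125

-7.125


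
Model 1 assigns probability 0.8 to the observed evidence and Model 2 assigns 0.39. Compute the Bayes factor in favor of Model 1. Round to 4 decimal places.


BF = P(data|M1) / P(data|M2)
= 0.8 / 0.39 = 2.0513

2.0513


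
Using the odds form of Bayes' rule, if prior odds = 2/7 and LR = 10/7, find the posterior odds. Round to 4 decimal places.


Bayes' rule in odds form: posterior odds = prior odds * LR
= (2 * 10) / (7 * 7)
= 20/49 = 0.4082

0.4082


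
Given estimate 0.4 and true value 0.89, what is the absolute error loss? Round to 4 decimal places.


Absolute error = |estimate - true|
= |-0.49| = 0.49

0.49


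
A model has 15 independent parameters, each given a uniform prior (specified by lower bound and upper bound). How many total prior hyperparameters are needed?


Each uniform prior needs 2 hyperparameters (lower bound and upper bound).
Total = 2 * 15 = 30

30


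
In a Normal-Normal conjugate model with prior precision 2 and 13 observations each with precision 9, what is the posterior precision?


Posterior precision = prior precision + n * observation precision
= 2 + 13 * 9
= 2 + 117 = 119

119


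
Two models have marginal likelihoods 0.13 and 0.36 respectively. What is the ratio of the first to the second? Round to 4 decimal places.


Evidence ratio = 0.13 / 0.36
= 0.3611

0.3611


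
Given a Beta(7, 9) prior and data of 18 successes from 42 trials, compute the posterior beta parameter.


Number of failures = 42 - 18 = 24
Posterior beta = 9 + 24 = 33

33


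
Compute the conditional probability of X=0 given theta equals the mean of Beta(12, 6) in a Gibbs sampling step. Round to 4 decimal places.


Mean of Beta(12, 6) = 0.6667
P(X=0 | theta=0.6667) = 0.3333

0.3333


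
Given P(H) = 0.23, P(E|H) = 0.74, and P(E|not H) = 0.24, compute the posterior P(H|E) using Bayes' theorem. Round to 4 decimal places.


By Bayes' theorem: P(H|E) = P(E|H)*P(H) / P(E)
P(E) = P(E|H)*P(H) + P(E|not H)*P(not H)
P(E) = 0.74*0.23 + 0.24*0.77 = 0.355
P(H|E) = 0.74*0.23 / 0.355 = 0.4794

0.4794


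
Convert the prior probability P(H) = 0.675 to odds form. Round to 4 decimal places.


P(not H) = 1 - 0.675 = 0.325
Odds = 0.675 / 0.325 = 2.0769

2.0769


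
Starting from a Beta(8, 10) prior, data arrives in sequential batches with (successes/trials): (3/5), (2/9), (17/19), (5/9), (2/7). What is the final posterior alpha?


In sequential Bayesian updating, we sum all successes.
Total successes = 29
Final alpha = 8 + 29 = 37

37


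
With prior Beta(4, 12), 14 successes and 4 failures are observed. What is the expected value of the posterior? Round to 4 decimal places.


Posterior = Beta(18, 16)
E[theta] = alpha/(alpha+beta)
= 18/34 = 0.5294

0.5294


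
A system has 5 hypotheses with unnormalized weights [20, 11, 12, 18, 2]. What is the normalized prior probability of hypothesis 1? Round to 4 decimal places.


The normalized prior is the weight divided by the total.
Total weight = 63
P(H1) = 20 / 63 = 0.3175

0.3175


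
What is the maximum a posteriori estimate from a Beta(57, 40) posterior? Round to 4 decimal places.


The MAP estimate equals the mode of the distribution.
Mode of Beta(a,b) = (a-1)/(a+b-2)
= 56/95
= 0.5895

0.5895


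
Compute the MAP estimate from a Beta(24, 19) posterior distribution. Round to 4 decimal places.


MAP = mode of Beta distribution
= (alpha - 1)/(alpha + beta - 2)
= (24-1)/(24+19-2)
= 23/41 = 0.561

0.561


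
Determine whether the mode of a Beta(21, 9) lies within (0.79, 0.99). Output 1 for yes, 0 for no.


First find the mode: (a-1)/(a+b-2) = 0.7143
Is 0.7143 in (0.79, 0.99)? 0

0


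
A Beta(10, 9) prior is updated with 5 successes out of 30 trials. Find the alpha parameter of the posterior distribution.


In the Beta-Binomial conjugate update:
alpha_post = alpha_prior + successes
= 10 + 5
= 15

15


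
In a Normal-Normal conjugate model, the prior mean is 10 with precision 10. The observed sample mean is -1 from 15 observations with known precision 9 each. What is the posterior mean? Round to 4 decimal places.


Posterior precision = tau0 + n*tau = 10 + 15*9 = 145
Posterior mean = (tau0*mu0 + n*tau*xbar) / posterior_precision
= (10*10 + 15*9*-1) / 145
= -35 / 145 = -0.2414

-0.2414


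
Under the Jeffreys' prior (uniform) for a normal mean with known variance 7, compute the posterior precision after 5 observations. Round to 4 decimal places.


Prior precision = 0 (flat prior).
Post. prec. = 0 + n/var = 5/7 = 0.7143

0.7143


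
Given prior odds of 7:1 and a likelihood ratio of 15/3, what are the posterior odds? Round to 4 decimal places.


Posterior odds = prior odds * LR
Prior odds = 7/1 = 7.0
LR = 15/3 = 5.0
Posterior odds = 7.0 * 5.0 = 35.0

35.0


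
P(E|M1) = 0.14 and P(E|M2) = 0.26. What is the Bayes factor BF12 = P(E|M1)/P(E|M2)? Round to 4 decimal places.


Bayes factor BF12 = P(E|M1) / P(E|M2)
= 0.14 / 0.26
= 0.5385

0.5385


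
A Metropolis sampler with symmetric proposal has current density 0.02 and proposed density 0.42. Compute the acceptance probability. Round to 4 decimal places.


For symmetric proposals, acceptance = min(1, pi(x*)/pi(x))
= min(1, 0.42/0.02)
= min(1, 21.0) = 1.0

1.0


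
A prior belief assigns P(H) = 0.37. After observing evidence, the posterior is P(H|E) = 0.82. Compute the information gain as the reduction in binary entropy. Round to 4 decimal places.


H(prior) = -0.37*log2(0.37) - 0.63*log2(0.63)
= 0.9507
H(post) = -0.82*log2(0.82) - 0.18*log2(0.18)
= 0.6801
IG = 0.9507 - 0.6801 = 0.2706

0.2706


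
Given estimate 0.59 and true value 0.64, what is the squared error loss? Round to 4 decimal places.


Squared error = (estimate - true)^2
Difference = -0.05
Loss = -0.05^2 = 0.0025

0.0025


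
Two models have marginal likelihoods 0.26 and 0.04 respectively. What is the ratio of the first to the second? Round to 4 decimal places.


Evidence ratio = 0.26 / 0.04
= 6.5

6.5


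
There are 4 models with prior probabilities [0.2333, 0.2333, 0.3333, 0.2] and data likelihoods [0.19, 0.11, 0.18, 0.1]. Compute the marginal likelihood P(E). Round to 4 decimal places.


P(E) = sum over models of P(M_i) * P(E|M_i)
= 0.2333*0.19 + 0.2333*0.11 + 0.3333*0.18 + 0.2*0.1
= 0.15

0.15


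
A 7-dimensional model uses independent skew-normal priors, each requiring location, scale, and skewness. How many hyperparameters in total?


Per parameter: 3 (location, scale, and skewness).
Total = 7 * 3 = 21

21


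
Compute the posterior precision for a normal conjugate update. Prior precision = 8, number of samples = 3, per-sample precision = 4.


tau_post = tau_0 + n * tau
= 8 + 3 * 4 = 20

20


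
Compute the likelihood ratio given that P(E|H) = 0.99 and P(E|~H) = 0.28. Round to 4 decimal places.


LR = P(E|H) / P(E|~H)
= 0.99 / 0.28 = 3.5357

3.5357


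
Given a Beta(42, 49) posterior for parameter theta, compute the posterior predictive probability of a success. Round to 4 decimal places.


For a Beta-Bernoulli model, the predictive probability is the mean:
P(success) = 42/(42+49) = 42/91 = 0.4615

0.4615


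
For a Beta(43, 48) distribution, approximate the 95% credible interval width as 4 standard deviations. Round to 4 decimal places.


Variance of Beta(a,b) = ab / ((a+b)^2 * (a+b+1))
= 43*48 / ((91)^2 * 92)
= 0.0027
SD = sqrt(0.0027) = 0.052
Width = 4 * SD = 0.2082

0.2082


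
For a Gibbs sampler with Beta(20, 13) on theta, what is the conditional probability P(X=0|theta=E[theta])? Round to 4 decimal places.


E[theta] = 20/(20+13) = 0.6061
P(X=0|theta) = 1 - theta = 0.3939

0.3939


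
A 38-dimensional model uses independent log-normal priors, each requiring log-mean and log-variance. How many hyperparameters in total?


Per parameter: 2 (log-mean and log-variance).
Total = 38 * 2 = 76

76


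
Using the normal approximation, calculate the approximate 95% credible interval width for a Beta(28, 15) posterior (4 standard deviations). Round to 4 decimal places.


Var(Beta) = 28*15/(43^2 * 44) = 0.0052
SD = 0.0719
Width ~ 4*SD = 0.2874

0.2874


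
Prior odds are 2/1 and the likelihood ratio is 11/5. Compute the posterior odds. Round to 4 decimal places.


Posterior odds = prior odds * likelihood ratio
= (2/1) * (11/5)
= 22 / 5
= 4.4

4.4


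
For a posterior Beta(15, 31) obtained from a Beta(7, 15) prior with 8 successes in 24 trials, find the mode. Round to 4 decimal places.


Mode = (alpha - 1) / (alpha + beta - 2)
= 14 / 44
= 0.3182

0.3182


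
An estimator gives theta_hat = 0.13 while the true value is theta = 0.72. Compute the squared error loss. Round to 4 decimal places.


The squared error loss is (theta_hat - theta)^2
= (0.13 - 0.72)^2
= (-0.59)^2 = 0.3481

0.3481


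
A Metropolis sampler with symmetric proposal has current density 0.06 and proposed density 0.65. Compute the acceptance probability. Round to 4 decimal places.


For symmetric proposals, acceptance = min(1, pi(x*)/pi(x))
= min(1, 0.65/0.06)
= min(1, 10.8333) = 1.0

1.0


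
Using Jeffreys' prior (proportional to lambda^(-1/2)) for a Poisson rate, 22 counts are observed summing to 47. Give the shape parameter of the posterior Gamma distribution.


Conjugate update: Gamma(prior_shape + S, prior_rate + n).
Prior shape = 0.5, prior rate = 0.
Posterior shape = 0.5 + S = 0.5 + 47 = 47.5

47.5


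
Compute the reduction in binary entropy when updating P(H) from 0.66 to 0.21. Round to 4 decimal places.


H_before = -p*log2(p) - (1-p)*log2(1-p) for p=0.66: 0.9248
H_after for p=0.21: 0.7415
Reduction = 0.9248 - 0.7415 = 0.1833

0.1833


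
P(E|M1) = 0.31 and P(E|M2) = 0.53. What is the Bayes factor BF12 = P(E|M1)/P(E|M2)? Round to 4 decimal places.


Bayes factor BF12 = P(E|M1) / P(E|M2)
= 0.31 / 0.53
= 0.5849

0.5849


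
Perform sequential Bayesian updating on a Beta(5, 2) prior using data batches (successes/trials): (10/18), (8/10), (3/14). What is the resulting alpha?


Accumulate successes: 21
Posterior alpha = prior alpha + sum of successes
= 5 + 21 = 26

26


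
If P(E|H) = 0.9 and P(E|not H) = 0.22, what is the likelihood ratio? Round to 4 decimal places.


Likelihood ratio = P(E|H) / P(E|not H)
= 0.9 / 0.22
= 4.0909

4.0909


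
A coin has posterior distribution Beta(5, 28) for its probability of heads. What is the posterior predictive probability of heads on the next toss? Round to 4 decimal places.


Posterior predictive = E[theta] = alpha/(alpha+beta)
= 5/33
= 0.1515

0.1515


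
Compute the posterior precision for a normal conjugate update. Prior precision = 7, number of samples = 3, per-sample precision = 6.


tau_post = tau_0 + n * tau
= 7 + 3 * 6 = 25

25


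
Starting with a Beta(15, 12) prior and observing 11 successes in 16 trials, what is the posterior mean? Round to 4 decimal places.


Posterior parameters: alpha = 15 + 11 = 26
beta = 12 + 5 = 17
Posterior mean = alpha / (alpha + beta) = 26 / 43
= 0.6047

0.6047


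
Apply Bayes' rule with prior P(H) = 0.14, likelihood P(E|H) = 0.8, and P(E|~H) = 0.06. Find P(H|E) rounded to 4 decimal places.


Step 1: Compute marginal P(E) = P(E|H)P(H) + P(E|~H)P(~H)
= 0.8*0.14 + 0.06*0.86 = 0.1636
Step 2: P(H|E) = P(E|H)P(H)/P(E) = 0.112/0.1636
= 0.6846

0.6846


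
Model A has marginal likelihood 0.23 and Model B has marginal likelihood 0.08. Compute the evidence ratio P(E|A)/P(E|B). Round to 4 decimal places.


Evidence ratio = P(E|A) / P(E|B)
= 0.23 / 0.08
= 2.875

2.875


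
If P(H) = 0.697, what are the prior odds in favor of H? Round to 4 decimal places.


Prior odds = P(H) / (1 - P(H))
= 0.697 / 0.303
= 2.3003

2.3003


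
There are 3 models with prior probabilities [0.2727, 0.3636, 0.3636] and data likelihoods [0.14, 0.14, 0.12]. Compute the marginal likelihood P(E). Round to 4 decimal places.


P(E) = sum over models of P(M_i) * P(E|M_i)
= 0.2727*0.14 + 0.3636*0.14 + 0.3636*0.12
= 0.1327

0.1327


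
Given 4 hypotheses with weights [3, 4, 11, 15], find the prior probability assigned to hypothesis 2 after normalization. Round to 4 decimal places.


To normalize, divide each weight by the sum of all weights.
Sum = 33
Prior(H2) = 4/33 = 0.1212

0.1212


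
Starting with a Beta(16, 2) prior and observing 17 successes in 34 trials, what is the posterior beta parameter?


Posterior beta = prior beta + failures
Failures = 34 - 17 = 17
beta_post = 2 + 17 = 19

19


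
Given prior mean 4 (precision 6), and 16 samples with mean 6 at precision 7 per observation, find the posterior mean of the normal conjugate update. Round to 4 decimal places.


The posterior mean is a precision-weighted average of prior and data.
Post. prec. = 6 + 112 = 118
Post. mean = (24 + 672)/118 = 696/118 = 5.8983

5.8983


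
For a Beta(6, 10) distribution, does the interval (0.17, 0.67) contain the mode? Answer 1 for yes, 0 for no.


Mode of Beta(a,b) = (a-1)/(a+b-2)
= (6-1)/(6+10-2) = 0.3571
Check: 0.17 <= 0.3571 <= 0.67?
Result: 1

1


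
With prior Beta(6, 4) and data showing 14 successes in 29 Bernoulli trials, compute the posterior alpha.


Conjugate update: alpha_posterior = alpha_prior + k
= 6 + 14 = 20

20


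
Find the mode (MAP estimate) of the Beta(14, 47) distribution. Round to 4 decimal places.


For Beta(a,b) with a,b > 1:
Mode = (a-1)/(a+b-2) = (14-1)/(61-2)
= 13/59 = 0.2203

0.2203


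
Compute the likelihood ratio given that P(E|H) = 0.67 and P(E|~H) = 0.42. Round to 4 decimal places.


LR = P(E|H) / P(E|~H)
= 0.67 / 0.42 = 1.5952

1.5952


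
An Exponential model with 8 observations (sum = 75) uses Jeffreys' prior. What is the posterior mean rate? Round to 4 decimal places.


Posterior Gamma(8, 75)
E[lambda] = 8/75 = 0.1067

0.1067


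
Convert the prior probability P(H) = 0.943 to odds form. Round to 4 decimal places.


P(not H) = 1 - 0.943 = 0.057
Odds = 0.943 / 0.057 = 16.5439

16.5439


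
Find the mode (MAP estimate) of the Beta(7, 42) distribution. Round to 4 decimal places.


For Beta(a,b) with a,b > 1:
Mode = (a-1)/(a+b-2) = (7-1)/(49-2)
= 6/47 = 0.1277

0.1277


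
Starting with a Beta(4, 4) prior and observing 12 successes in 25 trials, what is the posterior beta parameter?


Posterior beta = prior beta + failures
Failures = 25 - 12 = 13
beta_post = 4 + 13 = 17

17


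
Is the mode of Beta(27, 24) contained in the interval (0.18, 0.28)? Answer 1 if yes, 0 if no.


Mode = (a-1)/(a+b-2) = 26/49 = 0.5306
Interval: (0.18, 0.28)
Contains mode? 0

0


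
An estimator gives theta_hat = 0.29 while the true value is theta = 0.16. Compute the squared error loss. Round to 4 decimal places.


The squared error loss is (theta_hat - theta)^2
= (0.29 - 0.16)^2
= (0.13)^2 = 0.0169

0.0169


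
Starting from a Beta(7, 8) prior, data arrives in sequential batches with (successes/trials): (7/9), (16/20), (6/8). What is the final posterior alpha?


In sequential Bayesian updating, we sum all successes.
Total successes = 29
Final alpha = 7 + 29 = 36

36


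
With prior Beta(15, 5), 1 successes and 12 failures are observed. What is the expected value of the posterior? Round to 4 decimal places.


Posterior = Beta(16, 17)
E[theta] = alpha/(alpha+beta)
= 16/33 = 0.4848

0.4848


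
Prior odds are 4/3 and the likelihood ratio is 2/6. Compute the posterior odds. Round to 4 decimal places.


Posterior odds = prior odds * likelihood ratio
= (4/3) * (2/6)
= 8 / 18
= 0.4444

0.4444


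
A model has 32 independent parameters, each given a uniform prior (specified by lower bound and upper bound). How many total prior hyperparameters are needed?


Each uniform prior needs 2 hyperparameters (lower bound and upper bound).
Total = 2 * 32 = 64

64


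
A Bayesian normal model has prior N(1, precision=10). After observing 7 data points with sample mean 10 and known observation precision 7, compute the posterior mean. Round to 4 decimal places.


Posterior mean = (prior_precision * prior_mean + n * data_precision * data_mean) / (prior_precision + n * data_precision)
Numerator = 10*1 + 7*7*10 = 500
Denominator = 10 + 7*7 = 59
Posterior mean = 8.4746

8.4746


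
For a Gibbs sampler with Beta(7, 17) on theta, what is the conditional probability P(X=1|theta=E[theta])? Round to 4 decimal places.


E[theta] = 7/(7+17) = 0.2917
P(X=1|theta) = theta = 0.2917

0.2917


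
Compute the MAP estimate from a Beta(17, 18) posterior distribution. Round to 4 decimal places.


MAP = mode of Beta distribution
= (alpha - 1)/(alpha + beta - 2)
= (17-1)/(17+18-2)
= 16/33 = 0.4848

0.4848


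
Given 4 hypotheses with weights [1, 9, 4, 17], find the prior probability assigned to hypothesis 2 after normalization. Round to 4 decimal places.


To normalize, divide each weight by the sum of all weights.
Sum = 31
Prior(H2) = 9/31 = 0.2903

0.2903


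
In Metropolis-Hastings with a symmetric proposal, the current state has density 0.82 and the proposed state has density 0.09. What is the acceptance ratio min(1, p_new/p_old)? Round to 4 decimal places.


Ratio = p_new / p_old = 0.09 / 0.82 = 0.1098
Acceptance = min(1, 0.1098) = 0.1098

0.1098


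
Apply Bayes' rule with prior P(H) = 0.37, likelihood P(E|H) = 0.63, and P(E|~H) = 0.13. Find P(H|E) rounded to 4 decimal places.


Step 1: Compute marginal P(E) = P(E|H)P(H) + P(E|~H)P(~H)
= 0.63*0.37 + 0.13*0.63 = 0.315
Step 2: P(H|E) = P(E|H)P(H)/P(E) = 0.2331/0.315
= 0.74

0.74


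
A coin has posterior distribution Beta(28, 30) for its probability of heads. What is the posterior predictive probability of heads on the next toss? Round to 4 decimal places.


Posterior predictive = E[theta] = alpha/(alpha+beta)
= 28/58
= 0.4828

0.4828


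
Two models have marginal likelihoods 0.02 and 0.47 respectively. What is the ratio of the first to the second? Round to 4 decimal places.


Evidence ratio = 0.02 / 0.47
= 0.0426

0.0426


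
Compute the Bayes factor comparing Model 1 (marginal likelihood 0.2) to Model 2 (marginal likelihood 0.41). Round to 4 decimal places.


BF12 = marginal likelihood of M1 / marginal likelihood of M2
= 0.2/0.41
= 0.4878

0.4878


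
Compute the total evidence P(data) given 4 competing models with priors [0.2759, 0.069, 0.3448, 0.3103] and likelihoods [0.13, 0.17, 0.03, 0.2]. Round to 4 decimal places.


Marginal likelihood = sum P(model_i) * P(data|model_i)
Model 1: 0.2759 * 0.13 = 0.0359
Model 2: 0.069 * 0.17 = 0.0117
Model 3: 0.3448 * 0.03 = 0.0103
Model 4: 0.3103 * 0.2 = 0.0621
Total = 0.12

0.12


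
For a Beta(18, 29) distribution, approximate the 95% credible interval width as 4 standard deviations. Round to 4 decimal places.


Variance of Beta(a,b) = ab / ((a+b)^2 * (a+b+1))
= 18*29 / ((47)^2 * 48)
= 0.0049
SD = sqrt(0.0049) = 0.0702
Width = 4 * SD = 0.2807

0.2807


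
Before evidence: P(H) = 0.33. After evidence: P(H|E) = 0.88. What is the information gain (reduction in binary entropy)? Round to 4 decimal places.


Prior entropy = 0.9149
Posterior entropy = 0.5294
Information gain = 0.9149 - 0.5294 = 0.3856

0.3856


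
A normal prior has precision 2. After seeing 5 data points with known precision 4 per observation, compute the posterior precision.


In the conjugate normal model, precisions add:
tau_posterior = tau_prior + n * tau_data
= 2 + 5*4 = 22

22


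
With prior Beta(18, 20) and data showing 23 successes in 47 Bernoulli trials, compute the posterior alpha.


Conjugate update: alpha_posterior = alpha_prior + k
= 18 + 23 = 41

41


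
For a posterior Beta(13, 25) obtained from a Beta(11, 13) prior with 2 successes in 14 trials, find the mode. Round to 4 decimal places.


Mode = (alpha - 1) / (alpha + beta - 2)
= 12 / 36
= 0.3333

0.3333


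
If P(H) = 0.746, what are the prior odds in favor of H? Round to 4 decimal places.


Prior odds = P(H) / (1 - P(H))
= 0.746 / 0.254
= 2.937

2.937


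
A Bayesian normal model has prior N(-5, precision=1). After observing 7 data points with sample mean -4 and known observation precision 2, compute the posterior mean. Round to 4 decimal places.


Posterior mean = (prior_precision * prior_mean + n * data_precision * data_mean) / (prior_precision + n * data_precision)
Numerator = 1*-5 + 7*2*-4 = -61
Denominator = 1 + 7*2 = 15
Posterior mean = -4.0667

-4.0667


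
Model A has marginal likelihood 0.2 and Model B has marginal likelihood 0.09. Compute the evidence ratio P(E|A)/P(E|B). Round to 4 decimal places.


Evidence ratio = P(E|A) / P(E|B)
= 0.2 / 0.09
= 2.2222

2.2222


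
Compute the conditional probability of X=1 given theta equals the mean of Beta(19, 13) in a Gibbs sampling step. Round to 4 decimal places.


Mean of Beta(19, 13) = 0.5938
P(X=1 | theta=0.5938) = 0.5938

0.5938


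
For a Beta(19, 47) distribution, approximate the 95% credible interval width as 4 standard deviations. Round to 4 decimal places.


Variance of Beta(a,b) = ab / ((a+b)^2 * (a+b+1))
= 19*47 / ((66)^2 * 67)
= 0.0031
SD = sqrt(0.0031) = 0.0553
Width = 4 * SD = 0.2213

0.2213


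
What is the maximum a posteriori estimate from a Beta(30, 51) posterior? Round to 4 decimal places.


The MAP estimate equals the mode of the distribution.
Mode of Beta(a,b) = (a-1)/(a+b-2)
= 29/79
= 0.3671

0.3671


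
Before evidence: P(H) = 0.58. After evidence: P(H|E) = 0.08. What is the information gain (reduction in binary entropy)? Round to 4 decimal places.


Prior entropy = 0.9815
Posterior entropy = 0.4022
Information gain = 0.9815 - 0.4022 = 0.5793

0.5793


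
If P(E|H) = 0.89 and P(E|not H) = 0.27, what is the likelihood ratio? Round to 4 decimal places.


Likelihood ratio = P(E|H) / P(E|not H)
= 0.89 / 0.27
= 3.2963

3.2963


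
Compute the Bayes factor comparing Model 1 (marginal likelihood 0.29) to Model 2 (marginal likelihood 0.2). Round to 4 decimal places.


BF12 = marginal likelihood of M1 / marginal likelihood of M2
= 0.29/0.2
= 1.45

1.45


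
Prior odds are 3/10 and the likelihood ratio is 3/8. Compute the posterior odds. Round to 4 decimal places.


Posterior odds = prior odds * likelihood ratio
= (3/10) * (3/8)
= 9 / 80
= 0.1125

0.1125


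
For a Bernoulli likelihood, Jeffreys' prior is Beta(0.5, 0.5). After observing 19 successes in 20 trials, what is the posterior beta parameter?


Jeffreys' prior for Bernoulli is Beta(0.5, 0.5).
Posterior is Beta(0.5 + k, 0.5 + n - k).
Posterior beta = 0.5 + (n - k) = 0.5 + 1 = 1.5

1.5


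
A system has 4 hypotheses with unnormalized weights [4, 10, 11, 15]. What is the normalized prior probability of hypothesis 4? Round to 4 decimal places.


The normalized prior is the weight divided by the total.
Total weight = 40
P(H4) = 15 / 40 = 0.375

0.375


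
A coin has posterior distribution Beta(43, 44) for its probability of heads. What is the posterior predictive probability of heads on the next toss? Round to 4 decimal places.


Posterior predictive = E[theta] = alpha/(alpha+beta)
= 43/87
= 0.4943

0.4943


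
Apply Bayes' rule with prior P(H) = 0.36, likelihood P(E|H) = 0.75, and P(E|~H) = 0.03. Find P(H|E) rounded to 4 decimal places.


Step 1: Compute marginal P(E) = P(E|H)P(H) + P(E|~H)P(~H)
= 0.75*0.36 + 0.03*0.64 = 0.2892
Step 2: P(H|E) = P(E|H)P(H)/P(E) = 0.27/0.2892
= 0.9336

0.9336


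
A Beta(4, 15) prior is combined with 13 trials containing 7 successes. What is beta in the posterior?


In conjugate updating:
beta_posterior = beta_prior + (n - k)
= 15 + (13 - 7)
= 15 + 6 = 21

21


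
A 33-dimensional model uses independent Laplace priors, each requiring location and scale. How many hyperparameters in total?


Per parameter: 2 (location and scale).
Total = 33 * 2 = 66

66


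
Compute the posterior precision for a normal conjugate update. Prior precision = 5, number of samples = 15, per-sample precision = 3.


tau_post = tau_0 + n * tau
= 5 + 15 * 3 = 50

50


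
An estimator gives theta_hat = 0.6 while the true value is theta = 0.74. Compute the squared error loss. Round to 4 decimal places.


The squared error loss is (theta_hat - theta)^2
= (0.6 - 0.74)^2
= (-0.14)^2 = 0.0196

0.0196


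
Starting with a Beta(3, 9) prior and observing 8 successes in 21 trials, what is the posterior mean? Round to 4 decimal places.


Posterior parameters: alpha = 3 + 8 = 11
beta = 9 + 13 = 22
Posterior mean = alpha / (alpha + beta) = 11 / 33
= 0.3333

0.3333


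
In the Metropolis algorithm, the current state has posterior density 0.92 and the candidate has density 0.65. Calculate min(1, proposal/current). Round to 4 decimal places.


Ratio = 0.65/0.92 = 0.7065
Acceptance probability = min(1, 0.7065)
= 0.7065

0.7065


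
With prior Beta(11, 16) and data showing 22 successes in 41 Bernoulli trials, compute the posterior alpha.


Conjugate update: alpha_posterior = alpha_prior + k
= 11 + 22 = 33

33


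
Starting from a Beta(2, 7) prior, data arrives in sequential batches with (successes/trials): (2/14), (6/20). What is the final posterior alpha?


In sequential Bayesian updating, we sum all successes.
Total successes = 8
Final alpha = 2 + 8 = 10

10


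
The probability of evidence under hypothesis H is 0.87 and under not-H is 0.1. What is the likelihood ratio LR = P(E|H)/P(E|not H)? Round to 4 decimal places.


LR = 0.87 / 0.1
= 8.7

8.7


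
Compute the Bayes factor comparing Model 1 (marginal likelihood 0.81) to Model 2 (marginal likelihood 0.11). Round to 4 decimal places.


BF12 = marginal likelihood of M1 / marginal likelihood of M2
= 0.81/0.11
= 7.3636

7.3636


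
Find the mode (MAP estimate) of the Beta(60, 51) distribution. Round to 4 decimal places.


For Beta(a,b) with a,b > 1:
Mode = (a-1)/(a+b-2) = (60-1)/(111-2)
= 59/109 = 0.5413

0.5413


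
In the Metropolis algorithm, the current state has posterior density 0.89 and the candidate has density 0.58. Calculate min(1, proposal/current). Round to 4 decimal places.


Ratio = 0.58/0.89 = 0.6517
Acceptance probability = min(1, 0.6517)
= 0.6517

0.6517


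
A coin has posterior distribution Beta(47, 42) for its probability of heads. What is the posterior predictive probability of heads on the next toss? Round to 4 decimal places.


Posterior predictive = E[theta] = alpha/(alpha+beta)
= 47/89
= 0.5281

0.5281


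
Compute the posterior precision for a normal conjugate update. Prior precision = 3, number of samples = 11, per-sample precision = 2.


tau_post = tau_0 + n * tau
= 3 + 11 * 2 = 25

25


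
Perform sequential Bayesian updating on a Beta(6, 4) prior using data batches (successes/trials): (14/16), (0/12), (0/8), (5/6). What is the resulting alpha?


Accumulate successes: 19
Posterior alpha = prior alpha + sum of successes
= 6 + 19 = 25

25


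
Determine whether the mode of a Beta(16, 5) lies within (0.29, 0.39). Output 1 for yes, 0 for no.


First find the mode: (a-1)/(a+b-2) = 0.7895
Is 0.7895 in (0.29, 0.39)? 0

0


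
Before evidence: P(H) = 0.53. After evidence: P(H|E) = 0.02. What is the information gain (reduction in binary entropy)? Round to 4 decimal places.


Prior entropy = 0.9974
Posterior entropy = 0.1414
Information gain = 0.9974 - 0.1414 = 0.856

0.856


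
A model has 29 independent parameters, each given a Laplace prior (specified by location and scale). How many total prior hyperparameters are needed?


Each Laplace prior needs 2 hyperparameters (location and scale).
Total = 2 * 29 = 58

58


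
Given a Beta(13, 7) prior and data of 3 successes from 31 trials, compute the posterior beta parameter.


Number of failures = 31 - 3 = 28
Posterior beta = 7 + 28 = 35

35


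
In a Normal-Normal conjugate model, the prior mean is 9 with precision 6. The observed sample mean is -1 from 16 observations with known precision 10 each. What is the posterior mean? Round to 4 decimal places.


Posterior precision = tau0 + n*tau = 6 + 16*10 = 166
Posterior mean = (tau0*mu0 + n*tau*xbar) / posterior_precision
= (6*9 + 16*10*-1) / 166
= -106 / 166 = -0.6386

-0.6386
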